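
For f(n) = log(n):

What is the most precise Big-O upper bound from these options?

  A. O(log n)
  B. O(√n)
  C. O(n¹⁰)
A

f(n) = log(n) is O(log n).
All listed options are valid Big-O bounds (upper bounds),
but O(log n) is the tightest (smallest valid bound).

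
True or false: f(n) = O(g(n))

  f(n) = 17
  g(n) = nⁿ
True

f(n) = 17 is O(1), and g(n) = nⁿ is O(nⁿ).
Since O(1) ⊆ O(nⁿ) (f grows no faster than g), f(n) = O(g(n)) is true.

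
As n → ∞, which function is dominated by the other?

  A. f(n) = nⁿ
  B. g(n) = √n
B

f(n) = nⁿ is O(nⁿ), while g(n) = √n is O(√n).
Since O(√n) grows slower than O(nⁿ), g(n) is dominated.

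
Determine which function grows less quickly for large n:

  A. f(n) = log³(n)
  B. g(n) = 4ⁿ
A

f(n) = log³(n) is O(log³ n), while g(n) = 4ⁿ is O(4ⁿ).
Since O(log³ n) grows slower than O(4ⁿ), f(n) is dominated.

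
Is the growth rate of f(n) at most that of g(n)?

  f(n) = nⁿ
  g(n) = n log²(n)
False

f(n) = nⁿ is O(nⁿ), and g(n) = n log²(n) is O(n log² n).
Since O(nⁿ) grows faster than O(n log² n), f(n) = O(g(n)) is false.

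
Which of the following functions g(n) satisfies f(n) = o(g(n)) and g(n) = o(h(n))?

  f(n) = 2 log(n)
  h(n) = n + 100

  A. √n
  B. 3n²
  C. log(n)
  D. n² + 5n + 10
A

We need g(n) with 2 log(n) = o(g(n)) and g(n) = o(n + 100), i.e. O(log n) ≺ g ≺ O(n).
Check each option:
  A. √n — O(√n) is strictly between O(log n) and O(n) ✓
  B. 3n² — O(n²) does not grow strictly slower than h(n)
  C. log(n) — O(log n) does not grow strictly faster than f(n)
  D. n² + 5n + 10 — O(n²) does not grow strictly slower than h(n)

Only option A (√n) lies strictly between.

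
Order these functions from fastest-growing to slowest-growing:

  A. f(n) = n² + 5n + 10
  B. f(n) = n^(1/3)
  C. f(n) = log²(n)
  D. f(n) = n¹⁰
D > A > B > C

Comparing growth rates:
D = n¹⁰ is O(n¹⁰)
A = n² + 5n + 10 is O(n²)
B = n^(1/3) is O(n^(1/3))
C = log²(n) is O(log² n)

Therefore, the order from fastest to slowest is: D > A > B > C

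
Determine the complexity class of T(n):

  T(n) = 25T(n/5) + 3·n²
Θ(n² log n)

Master Theorem: a = 25, b = 5, f(n) = 3·n².
Compute the critical exponent d = log₅(25) = 2.
Compare f(n) = Θ(n²) against n^d:
  k = 2 = d, so f(n) = Θ(n^d) — Case 2.
  Work is balanced across levels: T(n) = Θ(n^d log n) = Θ(n² log n).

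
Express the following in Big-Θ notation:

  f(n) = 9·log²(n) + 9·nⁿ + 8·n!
Θ(nⁿ)

Order the terms by growth rate: 9·log²(n) ≺ 8·n! ≺ 9·nⁿ.
The fastest-growing term 9·nⁿ dominates as n → ∞; dropping its constant factor gives Θ(nⁿ).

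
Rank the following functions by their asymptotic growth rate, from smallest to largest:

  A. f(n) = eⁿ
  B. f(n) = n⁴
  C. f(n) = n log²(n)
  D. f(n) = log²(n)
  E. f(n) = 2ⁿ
D < C < B < E < A

Comparing growth rates:
D = log²(n) is O(log² n)
C = n log²(n) is O(n log² n)
B = n⁴ is O(n⁴)
E = 2ⁿ is O(2ⁿ)
A = eⁿ is O(eⁿ)

Therefore, the order from slowest to fastest is: D < C < B < E < A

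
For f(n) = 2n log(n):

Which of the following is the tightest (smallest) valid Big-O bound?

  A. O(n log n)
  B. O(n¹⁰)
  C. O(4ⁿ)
A

f(n) = 2n log(n) is O(n log n).
All listed options are valid Big-O bounds (upper bounds),
but O(n log n) is the tightest (smallest valid bound).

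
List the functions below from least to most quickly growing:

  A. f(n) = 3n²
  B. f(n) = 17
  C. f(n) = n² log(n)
B < A < C

Comparing growth rates:
B = 17 is O(1)
A = 3n² is O(n²)
C = n² log(n) is O(n² log n)

Therefore, the order from slowest to fastest is: B < A < C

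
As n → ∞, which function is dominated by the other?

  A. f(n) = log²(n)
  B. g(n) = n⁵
A

f(n) = log²(n) is O(log² n), while g(n) = n⁵ is O(n⁵).
Since O(log² n) grows slower than O(n⁵), f(n) is dominated.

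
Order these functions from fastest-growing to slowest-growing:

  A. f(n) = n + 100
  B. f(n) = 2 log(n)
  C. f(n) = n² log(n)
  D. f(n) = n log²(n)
C > D > A > B

Comparing growth rates:
C = n² log(n) is O(n² log n)
D = n log²(n) is O(n log² n)
A = n + 100 is O(n)
B = 2 log(n) is O(log n)

Therefore, the order from fastest to slowest is: C > D > A > B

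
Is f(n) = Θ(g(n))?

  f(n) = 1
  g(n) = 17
True

f(n) = 1 and g(n) = 17 are both O(1).
Since they have the same asymptotic growth rate, f(n) = Θ(g(n)) is true.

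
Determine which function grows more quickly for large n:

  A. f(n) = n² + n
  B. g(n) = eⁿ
B

f(n) = n² + n is O(n²), while g(n) = eⁿ is O(eⁿ).
Since O(eⁿ) grows faster than O(n²), g(n) dominates.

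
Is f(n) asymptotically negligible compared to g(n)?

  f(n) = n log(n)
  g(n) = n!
True

f(n) = n log(n) is O(n log n), and g(n) = n! is O(n!).
Since O(n log n) grows strictly slower than O(n!), f(n) = o(g(n)) is true.
This means lim(n→∞) f(n)/g(n) = 0.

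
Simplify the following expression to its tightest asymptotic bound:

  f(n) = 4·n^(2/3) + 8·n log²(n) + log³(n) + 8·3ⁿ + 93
Θ(3ⁿ)

Order the terms by growth rate: 93 ≺ log³(n) ≺ 4·n^(2/3) ≺ 8·n log²(n) ≺ 8·3ⁿ.
The fastest-growing term 8·3ⁿ dominates as n → ∞; dropping its constant factor gives Θ(3ⁿ).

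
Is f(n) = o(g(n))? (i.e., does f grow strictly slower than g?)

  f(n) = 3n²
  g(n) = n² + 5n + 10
False

f(n) = 3n² is O(n²), and g(n) = n² + 5n + 10 is O(n²).
Since they have the same growth rate, f(n) = o(g(n)) is false.
(f = o(g) requires f to grow strictly slower, not equal.)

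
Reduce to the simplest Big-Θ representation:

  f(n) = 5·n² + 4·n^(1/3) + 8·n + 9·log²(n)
Θ(n²)

Order the terms by growth rate: 9·log²(n) ≺ 4·n^(1/3) ≺ 8·n ≺ 5·n².
The fastest-growing term 5·n² dominates as n → ∞; dropping its constant factor gives Θ(n²).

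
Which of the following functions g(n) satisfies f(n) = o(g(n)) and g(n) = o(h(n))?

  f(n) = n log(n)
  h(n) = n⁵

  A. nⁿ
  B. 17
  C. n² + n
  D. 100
C

We need g(n) with n log(n) = o(g(n)) and g(n) = o(n⁵), i.e. O(n log n) ≺ g ≺ O(n⁵).
Check each option:
  A. nⁿ — O(nⁿ) does not grow strictly slower than h(n)
  B. 17 — O(1) does not grow strictly faster than f(n)
  C. n² + n — O(n²) is strictly between O(n log n) and O(n⁵) ✓
  D. 100 — O(1) does not grow strictly faster than f(n)

Only option C (n² + n) lies strictly between.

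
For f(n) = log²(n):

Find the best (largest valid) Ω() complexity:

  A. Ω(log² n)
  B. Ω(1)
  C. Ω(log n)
A

f(n) = log²(n) is Ω(log² n).
All listed options are valid Big-Ω bounds (lower bounds),
but Ω(log² n) is the tightest (largest valid bound).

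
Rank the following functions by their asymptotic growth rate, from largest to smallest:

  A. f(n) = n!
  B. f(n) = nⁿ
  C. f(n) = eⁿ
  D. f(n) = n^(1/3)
B > A > C > D

Comparing growth rates:
B = nⁿ is O(nⁿ)
A = n! is O(n!)
C = eⁿ is O(eⁿ)
D = n^(1/3) is O(n^(1/3))

Therefore, the order from fastest to slowest is: B > A > C > D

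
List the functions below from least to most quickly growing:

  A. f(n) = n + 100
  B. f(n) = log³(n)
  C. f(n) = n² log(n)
B < A < C

Comparing growth rates:
B = log³(n) is O(log³ n)
A = n + 100 is O(n)
C = n² log(n) is O(n² log n)

Therefore, the order from slowest to fastest is: B < A < C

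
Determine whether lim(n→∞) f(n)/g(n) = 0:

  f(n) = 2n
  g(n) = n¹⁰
True

f(n) = 2n is O(n), and g(n) = n¹⁰ is O(n¹⁰).
Since O(n) grows strictly slower than O(n¹⁰), f(n) = o(g(n)) is true.
This means lim(n→∞) f(n)/g(n) = 0.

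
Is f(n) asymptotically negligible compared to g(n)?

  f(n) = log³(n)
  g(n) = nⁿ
True

f(n) = log³(n) is O(log³ n), and g(n) = nⁿ is O(nⁿ).
Since O(log³ n) grows strictly slower than O(nⁿ), f(n) = o(g(n)) is true.
This means lim(n→∞) f(n)/g(n) = 0.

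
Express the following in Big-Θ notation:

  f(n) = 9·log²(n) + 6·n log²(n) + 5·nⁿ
Θ(nⁿ)

Order the terms by growth rate: 9·log²(n) ≺ 6·n log²(n) ≺ 5·nⁿ.
The fastest-growing term 5·nⁿ dominates as n → ∞; dropping its constant factor gives Θ(nⁿ).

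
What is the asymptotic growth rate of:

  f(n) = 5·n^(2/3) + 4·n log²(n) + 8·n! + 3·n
Θ(n!)

Order the terms by growth rate: 5·n^(2/3) ≺ 3·n ≺ 4·n log²(n) ≺ 8·n!.
The fastest-growing term 8·n! dominates as n → ∞; dropping its constant factor gives Θ(n!).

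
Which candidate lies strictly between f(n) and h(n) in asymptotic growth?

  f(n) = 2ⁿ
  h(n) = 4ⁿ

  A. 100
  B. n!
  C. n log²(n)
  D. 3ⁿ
D

We need g(n) with 2ⁿ = o(g(n)) and g(n) = o(4ⁿ), i.e. O(2ⁿ) ≺ g ≺ O(4ⁿ).
Check each option:
  A. 100 — O(1) does not grow strictly faster than f(n)
  B. n! — O(n!) does not grow strictly slower than h(n)
  C. n log²(n) — O(n log² n) does not grow strictly faster than f(n)
  D. 3ⁿ — O(3ⁿ) is strictly between O(2ⁿ) and O(4ⁿ) ✓

Only option D (3ⁿ) lies strictly between.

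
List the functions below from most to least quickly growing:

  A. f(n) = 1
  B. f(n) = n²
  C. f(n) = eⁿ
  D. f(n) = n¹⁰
C > D > B > A

Comparing growth rates:
C = eⁿ is O(eⁿ)
D = n¹⁰ is O(n¹⁰)
B = n² is O(n²)
A = 1 is O(1)

Therefore, the order from fastest to slowest is: C > D > B > A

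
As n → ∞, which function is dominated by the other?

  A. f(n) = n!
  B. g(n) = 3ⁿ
B

f(n) = n! is O(n!), while g(n) = 3ⁿ is O(3ⁿ).
Since O(3ⁿ) grows slower than O(n!), g(n) is dominated.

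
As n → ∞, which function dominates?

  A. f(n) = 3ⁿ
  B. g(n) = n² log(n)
A

f(n) = 3ⁿ is O(3ⁿ), while g(n) = n² log(n) is O(n² log n).
Since O(3ⁿ) grows faster than O(n² log n), f(n) dominates.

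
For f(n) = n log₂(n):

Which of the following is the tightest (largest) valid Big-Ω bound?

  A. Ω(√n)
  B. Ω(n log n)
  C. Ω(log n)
B

f(n) = n log₂(n) is Ω(n log n).
All listed options are valid Big-Ω bounds (lower bounds),
but Ω(n log n) is the tightest (largest valid bound).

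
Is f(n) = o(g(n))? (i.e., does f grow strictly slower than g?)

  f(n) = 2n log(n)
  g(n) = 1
False

f(n) = 2n log(n) is O(n log n), and g(n) = 1 is O(1).
Since O(n log n) grows faster than or equal to O(1), f(n) = o(g(n)) is false.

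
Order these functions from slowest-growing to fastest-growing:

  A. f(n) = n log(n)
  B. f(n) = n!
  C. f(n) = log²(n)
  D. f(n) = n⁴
C < A < D < B

Comparing growth rates:
C = log²(n) is O(log² n)
A = n log(n) is O(n log n)
D = n⁴ is O(n⁴)
B = n! is O(n!)

Therefore, the order from slowest to fastest is: C < A < D < B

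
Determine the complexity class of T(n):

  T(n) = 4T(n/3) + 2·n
Θ(n^log₃(4))

Master Theorem: a = 4, b = 3, f(n) = 2·n.
Compute the critical exponent d = log₃(4) = 1.262.
Compare f(n) = Θ(n) against n^d:
  k = 1 < d = 1.262, so f(n) = O(n^(d-ε)) — Case 1.
  The recursion cost dominates: T(n) = Θ(n^d) = Θ(n^log₃(4)).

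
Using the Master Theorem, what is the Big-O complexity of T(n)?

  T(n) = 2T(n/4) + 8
Θ(n^log₄(2))

Master Theorem: a = 2, b = 4, f(n) = 8.
Compute the critical exponent d = log₄(2) = 0.500.
Compare f(n) = Θ(1) against n^d:
  k = 0 < d = 0.500, so f(n) = O(n^(d-ε)) — Case 1.
  The recursion cost dominates: T(n) = Θ(n^d) = Θ(n^log₄(2)).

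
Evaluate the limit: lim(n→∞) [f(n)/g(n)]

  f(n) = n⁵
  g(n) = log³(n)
∞

Since n⁵ (O(n⁵)) grows faster than log³(n) (O(log³ n)),
the ratio f(n)/g(n) → ∞ as n → ∞.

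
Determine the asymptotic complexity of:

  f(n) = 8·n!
O(n!)

The dominant term in 8·n! is 8·n!, which is Θ(n!).
Constants are absorbed, so the tightest bound is O(n!).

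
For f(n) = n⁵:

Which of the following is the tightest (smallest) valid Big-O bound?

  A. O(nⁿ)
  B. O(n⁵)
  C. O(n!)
B

f(n) = n⁵ is O(n⁵).
All listed options are valid Big-O bounds (upper bounds),
but O(n⁵) is the tightest (smallest valid bound).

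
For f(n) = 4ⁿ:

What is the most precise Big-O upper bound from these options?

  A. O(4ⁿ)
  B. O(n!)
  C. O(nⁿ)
A

f(n) = 4ⁿ is O(4ⁿ).
All listed options are valid Big-O bounds (upper bounds),
but O(4ⁿ) is the tightest (smallest valid bound).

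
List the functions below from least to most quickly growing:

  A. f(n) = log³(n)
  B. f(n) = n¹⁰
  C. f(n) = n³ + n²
A < C < B

Comparing growth rates:
A = log³(n) is O(log³ n)
C = n³ + n² is O(n³)
B = n¹⁰ is O(n¹⁰)

Therefore, the order from slowest to fastest is: A < C < B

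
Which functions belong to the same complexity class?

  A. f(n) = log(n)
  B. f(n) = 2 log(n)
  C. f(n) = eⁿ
A and B

Examining each function:
  A. log(n) is O(log n)
  B. 2 log(n) is O(log n)
  C. eⁿ is O(eⁿ)

Functions A and B both have the same complexity class.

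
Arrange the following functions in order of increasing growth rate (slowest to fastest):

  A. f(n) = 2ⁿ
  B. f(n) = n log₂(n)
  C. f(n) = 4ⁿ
B < A < C

Comparing growth rates:
B = n log₂(n) is O(n log n)
A = 2ⁿ is O(2ⁿ)
C = 4ⁿ is O(4ⁿ)

Therefore, the order from slowest to fastest is: B < A < C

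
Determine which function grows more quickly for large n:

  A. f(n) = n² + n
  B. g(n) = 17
A

f(n) = n² + n is O(n²), while g(n) = 17 is O(1).
Since O(n²) grows faster than O(1), f(n) dominates.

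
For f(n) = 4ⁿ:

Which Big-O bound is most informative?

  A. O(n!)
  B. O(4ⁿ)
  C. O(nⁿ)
B

f(n) = 4ⁿ is O(4ⁿ).
All listed options are valid Big-O bounds (upper bounds),
but O(4ⁿ) is the tightest (smallest valid bound).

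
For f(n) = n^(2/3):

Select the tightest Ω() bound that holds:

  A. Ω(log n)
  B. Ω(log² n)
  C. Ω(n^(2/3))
C

f(n) = n^(2/3) is Ω(n^(2/3)).
All listed options are valid Big-Ω bounds (lower bounds),
but Ω(n^(2/3)) is the tightest (largest valid bound).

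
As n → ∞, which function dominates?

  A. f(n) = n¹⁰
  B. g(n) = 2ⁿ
B

f(n) = n¹⁰ is O(n¹⁰), while g(n) = 2ⁿ is O(2ⁿ).
Since O(2ⁿ) grows faster than O(n¹⁰), g(n) dominates.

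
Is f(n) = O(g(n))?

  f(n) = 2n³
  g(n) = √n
False

f(n) = 2n³ is O(n³), and g(n) = √n is O(√n).
Since O(n³) grows faster than O(√n), f(n) = O(g(n)) is false.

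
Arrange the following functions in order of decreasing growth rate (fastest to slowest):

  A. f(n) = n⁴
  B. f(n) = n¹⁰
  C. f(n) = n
B > A > C

Comparing growth rates:
B = n¹⁰ is O(n¹⁰)
A = n⁴ is O(n⁴)
C = n is O(n)

Therefore, the order from fastest to slowest is: B > A > C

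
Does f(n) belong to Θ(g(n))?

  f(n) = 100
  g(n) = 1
True

f(n) = 100 and g(n) = 1 are both O(1).
Since they have the same asymptotic growth rate, f(n) = Θ(g(n)) is true.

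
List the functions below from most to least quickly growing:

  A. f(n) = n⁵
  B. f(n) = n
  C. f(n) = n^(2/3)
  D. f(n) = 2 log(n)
A > B > C > D

Comparing growth rates:
A = n⁵ is O(n⁵)
B = n is O(n)
C = n^(2/3) is O(n^(2/3))
D = 2 log(n) is O(log n)

Therefore, the order from fastest to slowest is: A > B > C > D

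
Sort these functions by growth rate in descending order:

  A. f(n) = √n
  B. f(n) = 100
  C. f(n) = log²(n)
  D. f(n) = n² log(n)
D > A > C > B

Comparing growth rates:
D = n² log(n) is O(n² log n)
A = √n is O(√n)
C = log²(n) is O(log² n)
B = 100 is O(1)

Therefore, the order from fastest to slowest is: D > A > C > B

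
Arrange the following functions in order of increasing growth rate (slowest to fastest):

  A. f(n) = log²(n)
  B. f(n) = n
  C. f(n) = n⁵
A < B < C

Comparing growth rates:
A = log²(n) is O(log² n)
B = n is O(n)
C = n⁵ is O(n⁵)

Therefore, the order from slowest to fastest is: A < B < C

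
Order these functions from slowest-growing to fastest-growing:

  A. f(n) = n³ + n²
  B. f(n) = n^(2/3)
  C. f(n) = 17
C < B < A

Comparing growth rates:
C = 17 is O(1)
B = n^(2/3) is O(n^(2/3))
A = n³ + n² is O(n³)

Therefore, the order from slowest to fastest is: C < B < A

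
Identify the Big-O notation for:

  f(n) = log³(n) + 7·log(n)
O(log³ n)

The dominant term in log³(n) + 7·log(n) is log³(n), which is Θ(log³ n).
Lower-order terms (7·log(n)) are asymptotically negligible.
Constants are absorbed, so the tightest bound is O(log³ n).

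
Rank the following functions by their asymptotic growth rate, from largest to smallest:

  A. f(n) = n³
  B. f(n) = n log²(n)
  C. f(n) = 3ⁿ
C > A > B

Comparing growth rates:
C = 3ⁿ is O(3ⁿ)
A = n³ is O(n³)
B = n log²(n) is O(n log² n)

Therefore, the order from fastest to slowest is: C > A > B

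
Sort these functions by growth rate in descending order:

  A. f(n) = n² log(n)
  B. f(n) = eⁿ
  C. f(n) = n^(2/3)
B > A > C

Comparing growth rates:
B = eⁿ is O(eⁿ)
A = n² log(n) is O(n² log n)
C = n^(2/3) is O(n^(2/3))

Therefore, the order from fastest to slowest is: B > A > C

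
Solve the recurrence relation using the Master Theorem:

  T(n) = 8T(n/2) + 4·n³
Θ(n³ log n)

Master Theorem: a = 8, b = 2, f(n) = 4·n³.
Compute the critical exponent d = log₂(8) = 3.
Compare f(n) = Θ(n³) against n^d:
  k = 3 = d, so f(n) = Θ(n^d) — Case 2.
  Work is balanced across levels: T(n) = Θ(n^d log n) = Θ(n³ log n).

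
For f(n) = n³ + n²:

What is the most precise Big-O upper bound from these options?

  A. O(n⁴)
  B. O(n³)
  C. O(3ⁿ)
B

f(n) = n³ + n² is O(n³).
All listed options are valid Big-O bounds (upper bounds),
but O(n³) is the tightest (smallest valid bound).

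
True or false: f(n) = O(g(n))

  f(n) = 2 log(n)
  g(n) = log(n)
True

f(n) = 2 log(n) and g(n) = log(n) are both O(log n).
Big-O permits equal growth rates (f ≤ c·g for some c), so f(n) = O(g(n)) is true.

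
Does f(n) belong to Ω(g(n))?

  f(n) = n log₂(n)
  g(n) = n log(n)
True

f(n) = n log₂(n) and g(n) = n log(n) are both O(n log n).
Big-Ω permits equal growth rates (f ≥ c·g for some c > 0), so f(n) = Ω(g(n)) is true.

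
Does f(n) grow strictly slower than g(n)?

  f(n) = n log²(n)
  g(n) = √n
False

f(n) = n log²(n) is O(n log² n), and g(n) = √n is O(√n).
Since O(n log² n) grows faster than or equal to O(√n), f(n) = o(g(n)) is false.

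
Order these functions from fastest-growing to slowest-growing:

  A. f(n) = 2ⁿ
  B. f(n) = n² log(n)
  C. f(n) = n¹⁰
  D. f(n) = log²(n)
A > C > B > D

Comparing growth rates:
A = 2ⁿ is O(2ⁿ)
C = n¹⁰ is O(n¹⁰)
B = n² log(n) is O(n² log n)
D = log²(n) is O(log² n)

Therefore, the order from fastest to slowest is: A > C > B > D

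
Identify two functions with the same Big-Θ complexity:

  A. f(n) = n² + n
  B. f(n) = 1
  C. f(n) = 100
B and C

Examining each function:
  A. n² + n is O(n²)
  B. 1 is O(1)
  C. 100 is O(1)

Functions B and C both have the same complexity class.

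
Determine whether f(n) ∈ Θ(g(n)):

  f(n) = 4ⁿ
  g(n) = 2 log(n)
False

f(n) = 4ⁿ is O(4ⁿ), and g(n) = 2 log(n) is O(log n).
Since they have different growth rates, f(n) = Θ(g(n)) is false.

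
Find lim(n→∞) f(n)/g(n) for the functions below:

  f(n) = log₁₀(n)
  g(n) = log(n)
1/log(10)

Since log₁₀(n) and log(n) have the same growth rate (O(log n)),
the ratio converges to a constant: 1/log(10).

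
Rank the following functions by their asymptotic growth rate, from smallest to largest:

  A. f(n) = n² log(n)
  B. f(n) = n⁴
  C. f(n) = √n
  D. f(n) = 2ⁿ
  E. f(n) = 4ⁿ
C < A < B < D < E

Comparing growth rates:
C = √n is O(√n)
A = n² log(n) is O(n² log n)
B = n⁴ is O(n⁴)
D = 2ⁿ is O(2ⁿ)
E = 4ⁿ is O(4ⁿ)

Therefore, the order from slowest to fastest is: C < A < B < D < E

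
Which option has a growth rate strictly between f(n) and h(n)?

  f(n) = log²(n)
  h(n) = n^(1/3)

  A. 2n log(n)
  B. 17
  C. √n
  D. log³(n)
D

We need g(n) with log²(n) = o(g(n)) and g(n) = o(n^(1/3)), i.e. O(log² n) ≺ g ≺ O(n^(1/3)).
Check each option:
  A. 2n log(n) — O(n log n) does not grow strictly slower than h(n)
  B. 17 — O(1) does not grow strictly faster than f(n)
  C. √n — O(√n) does not grow strictly slower than h(n)
  D. log³(n) — O(log³ n) is strictly between O(log² n) and O(n^(1/3)) ✓

Only option D (log³(n)) lies strictly between.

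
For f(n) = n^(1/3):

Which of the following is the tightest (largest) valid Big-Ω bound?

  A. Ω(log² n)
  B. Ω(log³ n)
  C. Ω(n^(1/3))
C

f(n) = n^(1/3) is Ω(n^(1/3)).
All listed options are valid Big-Ω bounds (lower bounds),
but Ω(n^(1/3)) is the tightest (largest valid bound).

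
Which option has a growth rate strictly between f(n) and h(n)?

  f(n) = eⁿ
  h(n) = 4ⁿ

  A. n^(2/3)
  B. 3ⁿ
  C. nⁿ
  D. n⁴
B

We need g(n) with eⁿ = o(g(n)) and g(n) = o(4ⁿ), i.e. O(eⁿ) ≺ g ≺ O(4ⁿ).
Check each option:
  A. n^(2/3) — O(n^(2/3)) does not grow strictly faster than f(n)
  B. 3ⁿ — O(3ⁿ) is strictly between O(eⁿ) and O(4ⁿ) ✓
  C. nⁿ — O(nⁿ) does not grow strictly slower than h(n)
  D. n⁴ — O(n⁴) does not grow strictly faster than f(n)

Only option B (3ⁿ) lies strictly between.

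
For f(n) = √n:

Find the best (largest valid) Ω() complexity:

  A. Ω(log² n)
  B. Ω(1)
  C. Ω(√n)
C

f(n) = √n is Ω(√n).
All listed options are valid Big-Ω bounds (lower bounds),
but Ω(√n) is the tightest (largest valid bound).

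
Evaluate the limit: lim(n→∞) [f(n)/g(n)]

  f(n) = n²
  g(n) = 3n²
1/3

Since n² and 3n² have the same growth rate (O(n²)),
the ratio converges to a constant: 1/3.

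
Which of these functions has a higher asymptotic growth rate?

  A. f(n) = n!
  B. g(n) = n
A

f(n) = n! is O(n!), while g(n) = n is O(n).
Since O(n!) grows faster than O(n), f(n) dominates.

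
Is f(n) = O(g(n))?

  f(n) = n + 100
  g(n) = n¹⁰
True

f(n) = n + 100 is O(n), and g(n) = n¹⁰ is O(n¹⁰).
Since O(n) ⊆ O(n¹⁰) (f grows no faster than g), f(n) = O(g(n)) is true.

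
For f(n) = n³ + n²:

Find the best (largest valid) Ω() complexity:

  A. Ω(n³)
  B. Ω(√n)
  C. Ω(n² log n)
A

f(n) = n³ + n² is Ω(n³).
All listed options are valid Big-Ω bounds (lower bounds),
but Ω(n³) is the tightest (largest valid bound).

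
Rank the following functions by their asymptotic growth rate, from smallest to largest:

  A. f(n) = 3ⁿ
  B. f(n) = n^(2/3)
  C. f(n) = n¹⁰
B < C < A

Comparing growth rates:
B = n^(2/3) is O(n^(2/3))
C = n¹⁰ is O(n¹⁰)
A = 3ⁿ is O(3ⁿ)

Therefore, the order from slowest to fastest is: B < C < A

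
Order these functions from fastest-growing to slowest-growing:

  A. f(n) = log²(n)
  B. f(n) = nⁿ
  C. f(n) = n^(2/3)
B > C > A

Comparing growth rates:
B = nⁿ is O(nⁿ)
C = n^(2/3) is O(n^(2/3))
A = log²(n) is O(log² n)

Therefore, the order from fastest to slowest is: B > C > A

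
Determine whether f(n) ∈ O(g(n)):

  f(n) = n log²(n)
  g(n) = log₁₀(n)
False

f(n) = n log²(n) is O(n log² n), and g(n) = log₁₀(n) is O(log n).
Since O(n log² n) grows faster than O(log n), f(n) = O(g(n)) is false.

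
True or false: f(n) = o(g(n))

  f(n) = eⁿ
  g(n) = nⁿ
True

f(n) = eⁿ is O(eⁿ), and g(n) = nⁿ is O(nⁿ).
Since O(eⁿ) grows strictly slower than O(nⁿ), f(n) = o(g(n)) is true.
This means lim(n→∞) f(n)/g(n) = 0.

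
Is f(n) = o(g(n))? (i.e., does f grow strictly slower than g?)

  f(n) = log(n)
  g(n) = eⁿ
True

f(n) = log(n) is O(log n), and g(n) = eⁿ is O(eⁿ).
Since O(log n) grows strictly slower than O(eⁿ), f(n) = o(g(n)) is true.
This means lim(n→∞) f(n)/g(n) = 0.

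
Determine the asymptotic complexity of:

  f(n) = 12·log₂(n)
O(log n)

The dominant term in 12·log₂(n) is 12·log₂(n), which is Θ(log n).
Constants are absorbed, so the tightest bound is O(log n).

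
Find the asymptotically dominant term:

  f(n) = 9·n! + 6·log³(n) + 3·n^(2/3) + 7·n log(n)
9·n!

Looking at each term:
  - 9·n! is O(n!)
  - 6·log³(n) is O(log³ n)
  - 3·n^(2/3) is O(n^(2/3))
  - 7·n log(n) is O(n log n)

The term 9·n! (O(n!)) grows fastest and dominates all others.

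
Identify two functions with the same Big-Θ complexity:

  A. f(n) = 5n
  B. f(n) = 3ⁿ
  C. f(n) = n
A and C

Examining each function:
  A. 5n is O(n)
  B. 3ⁿ is O(3ⁿ)
  C. n is O(n)

Functions A and C both have the same complexity class.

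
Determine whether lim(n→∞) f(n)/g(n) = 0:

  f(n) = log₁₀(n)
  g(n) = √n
True

f(n) = log₁₀(n) is O(log n), and g(n) = √n is O(√n).
Since O(log n) grows strictly slower than O(√n), f(n) = o(g(n)) is true.
This means lim(n→∞) f(n)/g(n) = 0.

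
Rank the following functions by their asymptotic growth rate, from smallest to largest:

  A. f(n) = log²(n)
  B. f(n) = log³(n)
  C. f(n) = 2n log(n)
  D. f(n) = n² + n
A < B < C < D

Comparing growth rates:
A = log²(n) is O(log² n)
B = log³(n) is O(log³ n)
C = 2n log(n) is O(n log n)
D = n² + n is O(n²)

Therefore, the order from slowest to fastest is: A < B < C < D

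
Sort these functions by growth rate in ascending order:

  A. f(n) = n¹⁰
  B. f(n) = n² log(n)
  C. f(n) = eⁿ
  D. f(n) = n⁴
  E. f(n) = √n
E < B < D < A < C

Comparing growth rates:
E = √n is O(√n)
B = n² log(n) is O(n² log n)
D = n⁴ is O(n⁴)
A = n¹⁰ is O(n¹⁰)
C = eⁿ is O(eⁿ)

Therefore, the order from slowest to fastest is: E < B < D < A < C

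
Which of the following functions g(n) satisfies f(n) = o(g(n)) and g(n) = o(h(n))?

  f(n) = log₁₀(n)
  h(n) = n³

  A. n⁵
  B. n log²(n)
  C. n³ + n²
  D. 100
B

We need g(n) with log₁₀(n) = o(g(n)) and g(n) = o(n³), i.e. O(log n) ≺ g ≺ O(n³).
Check each option:
  A. n⁵ — O(n⁵) does not grow strictly slower than h(n)
  B. n log²(n) — O(n log² n) is strictly between O(log n) and O(n³) ✓
  C. n³ + n² — O(n³) does not grow strictly slower than h(n)
  D. 100 — O(1) does not grow strictly faster than f(n)

Only option B (n log²(n)) lies strictly between.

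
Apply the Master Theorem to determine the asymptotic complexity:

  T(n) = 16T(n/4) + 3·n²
Θ(n² log n)

Master Theorem: a = 16, b = 4, f(n) = 3·n².
Compute the critical exponent d = log₄(16) = 2.
Compare f(n) = Θ(n²) against n^d:
  k = 2 = d, so f(n) = Θ(n^d) — Case 2.
  Work is balanced across levels: T(n) = Θ(n^d log n) = Θ(n² log n).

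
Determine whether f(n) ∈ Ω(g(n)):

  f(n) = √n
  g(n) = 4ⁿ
False

f(n) = √n is O(√n), and g(n) = 4ⁿ is O(4ⁿ).
Since O(√n) grows slower than O(4ⁿ), f(n) = Ω(g(n)) is false.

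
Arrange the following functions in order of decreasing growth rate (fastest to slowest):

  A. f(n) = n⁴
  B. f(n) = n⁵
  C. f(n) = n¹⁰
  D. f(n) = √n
C > B > A > D

Comparing growth rates:
C = n¹⁰ is O(n¹⁰)
B = n⁵ is O(n⁵)
A = n⁴ is O(n⁴)
D = √n is O(√n)

Therefore, the order from fastest to slowest is: C > B > A > D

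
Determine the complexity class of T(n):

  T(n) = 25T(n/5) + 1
Θ(n²)

Master Theorem: a = 25, b = 5, f(n) = 1.
Compute the critical exponent d = log₅(25) = 2.
Compare f(n) = Θ(1) against n^d:
  k = 0 < d = 2, so f(n) = O(n^(d-ε)) — Case 1.
  The recursion cost dominates: T(n) = Θ(n^d) = Θ(n²).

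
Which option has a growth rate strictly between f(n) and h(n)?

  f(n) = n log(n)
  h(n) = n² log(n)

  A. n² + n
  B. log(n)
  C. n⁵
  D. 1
A

We need g(n) with n log(n) = o(g(n)) and g(n) = o(n² log(n)), i.e. O(n log n) ≺ g ≺ O(n² log n).
Check each option:
  A. n² + n — O(n²) is strictly between O(n log n) and O(n² log n) ✓
  B. log(n) — O(log n) does not grow strictly faster than f(n)
  C. n⁵ — O(n⁵) does not grow strictly slower than h(n)
  D. 1 — O(1) does not grow strictly faster than f(n)

Only option A (n² + n) lies strictly between.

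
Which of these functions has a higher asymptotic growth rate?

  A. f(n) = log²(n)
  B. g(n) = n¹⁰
B

f(n) = log²(n) is O(log² n), while g(n) = n¹⁰ is O(n¹⁰).
Since O(n¹⁰) grows faster than O(log² n), g(n) dominates.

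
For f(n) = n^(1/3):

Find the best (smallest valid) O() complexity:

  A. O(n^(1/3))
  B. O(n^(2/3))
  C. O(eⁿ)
A

f(n) = n^(1/3) is O(n^(1/3)).
All listed options are valid Big-O bounds (upper bounds),
but O(n^(1/3)) is the tightest (smallest valid bound).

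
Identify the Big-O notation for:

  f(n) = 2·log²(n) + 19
O(log² n)

The dominant term in 2·log²(n) + 19 is 2·log²(n), which is Θ(log² n).
Lower-order terms (19) are asymptotically negligible.
Constants are absorbed, so the tightest bound is O(log² n).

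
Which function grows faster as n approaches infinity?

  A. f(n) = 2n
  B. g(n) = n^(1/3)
A

f(n) = 2n is O(n), while g(n) = n^(1/3) is O(n^(1/3)).
Since O(n) grows faster than O(n^(1/3)), f(n) dominates.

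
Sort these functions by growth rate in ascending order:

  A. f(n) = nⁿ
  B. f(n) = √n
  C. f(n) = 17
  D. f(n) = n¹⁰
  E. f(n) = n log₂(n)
C < B < E < D < A

Comparing growth rates:
C = 17 is O(1)
B = √n is O(√n)
E = n log₂(n) is O(n log n)
D = n¹⁰ is O(n¹⁰)
A = nⁿ is O(nⁿ)

Therefore, the order from slowest to fastest is: C < B < E < D < A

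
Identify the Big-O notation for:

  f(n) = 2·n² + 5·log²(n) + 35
O(n²)

The dominant term in 2·n² + 5·log²(n) + 35 is 2·n², which is Θ(n²).
Lower-order terms (5·log²(n), 35) are asymptotically negligible.
Constants are absorbed, so the tightest bound is O(n²).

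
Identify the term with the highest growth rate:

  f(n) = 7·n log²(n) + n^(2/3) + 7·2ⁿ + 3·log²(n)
7·2ⁿ

Looking at each term:
  - 7·n log²(n) is O(n log² n)
  - n^(2/3) is O(n^(2/3))
  - 7·2ⁿ is O(2ⁿ)
  - 3·log²(n) is O(log² n)

The term 7·2ⁿ (O(2ⁿ)) grows fastest and dominates all others.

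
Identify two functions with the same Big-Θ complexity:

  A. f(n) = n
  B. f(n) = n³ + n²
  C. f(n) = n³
B and C

Examining each function:
  A. n is O(n)
  B. n³ + n² is O(n³)
  C. n³ is O(n³)

Functions B and C both have the same complexity class.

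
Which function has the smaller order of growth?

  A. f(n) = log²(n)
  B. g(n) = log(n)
B

f(n) = log²(n) is O(log² n), while g(n) = log(n) is O(log n).
Since O(log n) grows slower than O(log² n), g(n) is dominated.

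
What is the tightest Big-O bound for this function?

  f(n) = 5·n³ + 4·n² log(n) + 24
O(n³)

The dominant term in 5·n³ + 4·n² log(n) + 24 is 5·n³, which is Θ(n³).
Lower-order terms (4·n² log(n), 24) are asymptotically negligible.
Constants are absorbed, so the tightest bound is O(n³).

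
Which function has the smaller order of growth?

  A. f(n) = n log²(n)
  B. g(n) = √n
B

f(n) = n log²(n) is O(n log² n), while g(n) = √n is O(√n).
Since O(√n) grows slower than O(n log² n), g(n) is dominated.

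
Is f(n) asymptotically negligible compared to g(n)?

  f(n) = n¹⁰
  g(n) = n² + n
False

f(n) = n¹⁰ is O(n¹⁰), and g(n) = n² + n is O(n²).
Since O(n¹⁰) grows faster than or equal to O(n²), f(n) = o(g(n)) is false.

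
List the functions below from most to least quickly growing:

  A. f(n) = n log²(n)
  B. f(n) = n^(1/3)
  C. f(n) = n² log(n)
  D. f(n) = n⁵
D > C > A > B

Comparing growth rates:
D = n⁵ is O(n⁵)
C = n² log(n) is O(n² log n)
A = n log²(n) is O(n log² n)
B = n^(1/3) is O(n^(1/3))

Therefore, the order from fastest to slowest is: D > C > A > B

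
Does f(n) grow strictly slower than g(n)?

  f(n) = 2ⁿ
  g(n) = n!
True

f(n) = 2ⁿ is O(2ⁿ), and g(n) = n! is O(n!).
Since O(2ⁿ) grows strictly slower than O(n!), f(n) = o(g(n)) is true.
This means lim(n→∞) f(n)/g(n) = 0.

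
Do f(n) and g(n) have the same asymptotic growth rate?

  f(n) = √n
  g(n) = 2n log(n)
False

f(n) = √n is O(√n), and g(n) = 2n log(n) is O(n log n).
Since they have different growth rates, f(n) = Θ(g(n)) is false.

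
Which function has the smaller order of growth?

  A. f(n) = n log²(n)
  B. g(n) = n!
A

f(n) = n log²(n) is O(n log² n), while g(n) = n! is O(n!).
Since O(n log² n) grows slower than O(n!), f(n) is dominated.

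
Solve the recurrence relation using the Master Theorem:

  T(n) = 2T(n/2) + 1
Θ(n)

Master Theorem: a = 2, b = 2, f(n) = 1.
Compute the critical exponent d = log₂(2) = 1.
Compare f(n) = Θ(1) against n^d:
  k = 0 < d = 1, so f(n) = O(n^(d-ε)) — Case 1.
  The recursion cost dominates: T(n) = Θ(n^d) = Θ(n).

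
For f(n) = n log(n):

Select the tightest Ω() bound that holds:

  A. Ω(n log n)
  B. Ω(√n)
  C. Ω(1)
A

f(n) = n log(n) is Ω(n log n).
All listed options are valid Big-Ω bounds (lower bounds),
but Ω(n log n) is the tightest (largest valid bound).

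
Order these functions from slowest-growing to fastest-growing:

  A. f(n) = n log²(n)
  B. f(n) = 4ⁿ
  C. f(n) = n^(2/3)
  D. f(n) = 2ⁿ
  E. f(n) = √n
E < C < A < D < B

Comparing growth rates:
E = √n is O(√n)
C = n^(2/3) is O(n^(2/3))
A = n log²(n) is O(n log² n)
D = 2ⁿ is O(2ⁿ)
B = 4ⁿ is O(4ⁿ)

Therefore, the order from slowest to fastest is: E < C < A < D < B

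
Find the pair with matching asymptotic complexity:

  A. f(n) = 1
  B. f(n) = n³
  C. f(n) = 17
A and C

Examining each function:
  A. 1 is O(1)
  B. n³ is O(n³)
  C. 17 is O(1)

Functions A and C both have the same complexity class.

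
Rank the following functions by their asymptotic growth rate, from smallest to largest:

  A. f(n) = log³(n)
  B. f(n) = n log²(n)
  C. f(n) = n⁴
A < B < C

Comparing growth rates:
A = log³(n) is O(log³ n)
B = n log²(n) is O(n log² n)
C = n⁴ is O(n⁴)

Therefore, the order from slowest to fastest is: A < B < C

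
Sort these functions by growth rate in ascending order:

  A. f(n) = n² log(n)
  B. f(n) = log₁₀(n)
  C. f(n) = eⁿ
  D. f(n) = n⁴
B < A < D < C

Comparing growth rates:
B = log₁₀(n) is O(log n)
A = n² log(n) is O(n² log n)
D = n⁴ is O(n⁴)
C = eⁿ is O(eⁿ)

Therefore, the order from slowest to fastest is: B < A < D < C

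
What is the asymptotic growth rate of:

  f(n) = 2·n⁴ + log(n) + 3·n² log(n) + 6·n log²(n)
Θ(n⁴)

Order the terms by growth rate: log(n) ≺ 6·n log²(n) ≺ 3·n² log(n) ≺ 2·n⁴.
The fastest-growing term 2·n⁴ dominates as n → ∞; dropping its constant factor gives Θ(n⁴).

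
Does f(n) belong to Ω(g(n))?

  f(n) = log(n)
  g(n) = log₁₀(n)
True

f(n) = log(n) and g(n) = log₁₀(n) are both O(log n).
Big-Ω permits equal growth rates (f ≥ c·g for some c > 0), so f(n) = Ω(g(n)) is true.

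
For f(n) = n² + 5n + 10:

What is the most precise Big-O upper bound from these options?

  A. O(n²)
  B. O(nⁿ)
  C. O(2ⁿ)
A

f(n) = n² + 5n + 10 is O(n²).
All listed options are valid Big-O bounds (upper bounds),
but O(n²) is the tightest (smallest valid bound).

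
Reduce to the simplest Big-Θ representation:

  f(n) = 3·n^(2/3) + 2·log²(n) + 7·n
Θ(n)

Order the terms by growth rate: 2·log²(n) ≺ 3·n^(2/3) ≺ 7·n.
The fastest-growing term 7·n dominates as n → ∞; dropping its constant factor gives Θ(n).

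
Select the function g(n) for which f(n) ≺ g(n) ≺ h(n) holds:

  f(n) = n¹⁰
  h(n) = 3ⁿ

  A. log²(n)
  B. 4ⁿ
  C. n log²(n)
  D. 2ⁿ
D

We need g(n) with n¹⁰ = o(g(n)) and g(n) = o(3ⁿ), i.e. O(n¹⁰) ≺ g ≺ O(3ⁿ).
Check each option:
  A. log²(n) — O(log² n) does not grow strictly faster than f(n)
  B. 4ⁿ — O(4ⁿ) does not grow strictly slower than h(n)
  C. n log²(n) — O(n log² n) does not grow strictly faster than f(n)
  D. 2ⁿ — O(2ⁿ) is strictly between O(n¹⁰) and O(3ⁿ) ✓

Only option D (2ⁿ) lies strictly between.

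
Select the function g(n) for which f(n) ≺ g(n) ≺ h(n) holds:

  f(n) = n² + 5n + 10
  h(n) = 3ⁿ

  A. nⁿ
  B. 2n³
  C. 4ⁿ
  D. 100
B

We need g(n) with n² + 5n + 10 = o(g(n)) and g(n) = o(3ⁿ), i.e. O(n²) ≺ g ≺ O(3ⁿ).
Check each option:
  A. nⁿ — O(nⁿ) does not grow strictly slower than h(n)
  B. 2n³ — O(n³) is strictly between O(n²) and O(3ⁿ) ✓
  C. 4ⁿ — O(4ⁿ) does not grow strictly slower than h(n)
  D. 100 — O(1) does not grow strictly faster than f(n)

Only option B (2n³) lies strictly between.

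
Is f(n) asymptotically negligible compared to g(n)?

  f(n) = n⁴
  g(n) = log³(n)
False

f(n) = n⁴ is O(n⁴), and g(n) = log³(n) is O(log³ n).
Since O(n⁴) grows faster than or equal to O(log³ n), f(n) = o(g(n)) is false.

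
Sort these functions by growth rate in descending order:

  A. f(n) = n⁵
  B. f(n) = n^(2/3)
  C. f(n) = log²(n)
A > B > C

Comparing growth rates:
A = n⁵ is O(n⁵)
B = n^(2/3) is O(n^(2/3))
C = log²(n) is O(log² n)

Therefore, the order from fastest to slowest is: A > B > C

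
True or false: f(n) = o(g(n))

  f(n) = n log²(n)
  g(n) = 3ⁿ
True

f(n) = n log²(n) is O(n log² n), and g(n) = 3ⁿ is O(3ⁿ).
Since O(n log² n) grows strictly slower than O(3ⁿ), f(n) = o(g(n)) is true.
This means lim(n→∞) f(n)/g(n) = 0.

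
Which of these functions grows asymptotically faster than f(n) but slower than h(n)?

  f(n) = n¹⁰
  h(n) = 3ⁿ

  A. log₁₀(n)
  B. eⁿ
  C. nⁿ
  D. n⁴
B

We need g(n) with n¹⁰ = o(g(n)) and g(n) = o(3ⁿ), i.e. O(n¹⁰) ≺ g ≺ O(3ⁿ).
Check each option:
  A. log₁₀(n) — O(log n) does not grow strictly faster than f(n)
  B. eⁿ — O(eⁿ) is strictly between O(n¹⁰) and O(3ⁿ) ✓
  C. nⁿ — O(nⁿ) does not grow strictly slower than h(n)
  D. n⁴ — O(n⁴) does not grow strictly faster than f(n)

Only option B (eⁿ) lies strictly between.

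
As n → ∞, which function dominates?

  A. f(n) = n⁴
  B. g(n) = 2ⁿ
B

f(n) = n⁴ is O(n⁴), while g(n) = 2ⁿ is O(2ⁿ).
Since O(2ⁿ) grows faster than O(n⁴), g(n) dominates.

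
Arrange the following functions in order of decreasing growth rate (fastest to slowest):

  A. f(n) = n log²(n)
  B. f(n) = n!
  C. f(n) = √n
B > A > C

Comparing growth rates:
B = n! is O(n!)
A = n log²(n) is O(n log² n)
C = √n is O(√n)

Therefore, the order from fastest to slowest is: B > A > C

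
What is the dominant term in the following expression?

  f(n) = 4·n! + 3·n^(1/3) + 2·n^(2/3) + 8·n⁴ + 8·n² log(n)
4·n!

Looking at each term:
  - 4·n! is O(n!)
  - 3·n^(1/3) is O(n^(1/3))
  - 2·n^(2/3) is O(n^(2/3))
  - 8·n⁴ is O(n⁴)
  - 8·n² log(n) is O(n² log n)

The term 4·n! (O(n!)) grows fastest and dominates all others.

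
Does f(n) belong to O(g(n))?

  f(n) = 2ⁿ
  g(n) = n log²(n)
False

f(n) = 2ⁿ is O(2ⁿ), and g(n) = n log²(n) is O(n log² n).
Since O(2ⁿ) grows faster than O(n log² n), f(n) = O(g(n)) is false.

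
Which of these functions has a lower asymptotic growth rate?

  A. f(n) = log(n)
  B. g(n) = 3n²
A

f(n) = log(n) is O(log n), while g(n) = 3n² is O(n²).
Since O(log n) grows slower than O(n²), f(n) is dominated.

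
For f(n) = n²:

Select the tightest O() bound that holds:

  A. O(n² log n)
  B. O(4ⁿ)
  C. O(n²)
C

f(n) = n² is O(n²).
All listed options are valid Big-O bounds (upper bounds),
but O(n²) is the tightest (smallest valid bound).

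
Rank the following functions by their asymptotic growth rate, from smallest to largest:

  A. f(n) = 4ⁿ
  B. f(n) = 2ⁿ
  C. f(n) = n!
B < A < C

Comparing growth rates:
B = 2ⁿ is O(2ⁿ)
A = 4ⁿ is O(4ⁿ)
C = n! is O(n!)

Therefore, the order from slowest to fastest is: B < A < C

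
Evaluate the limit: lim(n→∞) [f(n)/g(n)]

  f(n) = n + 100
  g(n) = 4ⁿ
0

Since n + 100 (O(n)) grows slower than 4ⁿ (O(4ⁿ)),
the ratio f(n)/g(n) → 0 as n → ∞.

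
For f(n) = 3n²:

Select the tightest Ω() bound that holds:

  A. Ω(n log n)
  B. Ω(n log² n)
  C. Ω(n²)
C

f(n) = 3n² is Ω(n²).
All listed options are valid Big-Ω bounds (lower bounds),
but Ω(n²) is the tightest (largest valid bound).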